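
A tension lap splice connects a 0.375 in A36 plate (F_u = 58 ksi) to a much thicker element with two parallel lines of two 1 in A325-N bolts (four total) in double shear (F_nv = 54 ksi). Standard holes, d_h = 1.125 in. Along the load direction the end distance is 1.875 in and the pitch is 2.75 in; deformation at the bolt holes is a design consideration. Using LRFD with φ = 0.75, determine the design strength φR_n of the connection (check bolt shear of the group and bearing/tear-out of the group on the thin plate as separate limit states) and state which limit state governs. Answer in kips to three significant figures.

115 kips (bearing governs)

Bolt shear: A_b = π·1²/4 = 0.7854 in²; R_n = 54 × 0.7854 × 4 × 2 = 339.3 kips → 0.75 × 339.3 = 254 kips.
Bearing (1.2 l_c t F_u ≤ 2.4 d t F_u): upper limit = 2.4·1·0.375·58 = 52.2 kips.
  Edge l_c = 1.875 − 1.125/2 = 1.312 → r_n = 34.26 kips; interior l_c = 2.75 − 1.125 = 1.625 → r_n = 42.41 kips.
  R_n,bearing = 2·34.26 + 2·42.41 = 153.3 kips → 0.75 × 153.3 = 115 kips.
Bearing governs: 115 kips.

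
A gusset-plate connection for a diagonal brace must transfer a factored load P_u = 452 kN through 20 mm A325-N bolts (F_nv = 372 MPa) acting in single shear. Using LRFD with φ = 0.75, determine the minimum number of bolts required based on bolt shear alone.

A_b = π·20²/4 = 314.2 mm².
Per-bolt design strength φR_n = 0.75 × 372 × 314.2 × 1 / 1000 = 87.65 kN.
n ≥ 452 / 87.65 = 5.157 → use 6 bolts.

6 bolts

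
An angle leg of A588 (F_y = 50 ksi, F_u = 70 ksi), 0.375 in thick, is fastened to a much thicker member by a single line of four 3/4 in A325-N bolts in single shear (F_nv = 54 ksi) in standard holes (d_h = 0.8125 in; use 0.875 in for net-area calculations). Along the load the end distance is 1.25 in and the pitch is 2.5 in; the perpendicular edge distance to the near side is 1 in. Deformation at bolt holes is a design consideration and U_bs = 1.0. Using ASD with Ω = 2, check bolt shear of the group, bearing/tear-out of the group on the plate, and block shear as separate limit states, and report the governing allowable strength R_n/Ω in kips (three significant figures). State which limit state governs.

Bolt shear: A_b = π·0.75²/4 = 0.4418 in²; R_n = 54 × 0.4418 × 4 × 1 = 95.43 kips → 95.43 / 2 = 47.7 kips.
Bearing: edge l_c = 0.8438, r_n = 26.58 kips; interior l_c = 1.688, r_n = 47.25 kips; R_n = 26.58 + 3·47.25 = 168.3 kips → 84.2 kips.
Block shear: A_gv = 3.281, A_nv = 2.133, A_nt = 0.2109 in²; R_n = min(0.6F_uA_nv, 0.6F_yA_gv) + U_bs·F_u·A_nt = 104.3 kips → 52.2 kips.
Bolt shear governs: 47.7 kips.

47.7 kips (bolt shear governs)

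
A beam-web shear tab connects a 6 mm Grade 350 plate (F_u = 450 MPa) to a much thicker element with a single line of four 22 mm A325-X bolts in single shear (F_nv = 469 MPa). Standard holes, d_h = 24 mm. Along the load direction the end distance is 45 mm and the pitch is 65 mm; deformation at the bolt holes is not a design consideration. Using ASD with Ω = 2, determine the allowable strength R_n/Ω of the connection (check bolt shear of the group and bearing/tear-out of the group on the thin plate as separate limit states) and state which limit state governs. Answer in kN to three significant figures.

316 kN (bearing governs)

Bolt shear: A_b = π·22²/4 = 380.1 mm²; R_n = 469 × 380.1 × 4 × 1 / 1000 = 713.1 kN → 713.1 / 2 = 357 kN.
Bearing (1.5 l_c t F_u ≤ 3.0 d t F_u): upper limit = 3.0·22·6·450 / 1000 = 178.2 kN.
  Edge l_c = 45 − 24/2 = 33 → r_n = 133.7 kN; interior l_c = 65 − 24 = 41 → r_n = 166.1 kN.
  R_n,bearing = 1·133.7 + 3·166.1 = 631.8 kN → 631.8 / 2 = 316 kN.
Bearing governs: 316 kN.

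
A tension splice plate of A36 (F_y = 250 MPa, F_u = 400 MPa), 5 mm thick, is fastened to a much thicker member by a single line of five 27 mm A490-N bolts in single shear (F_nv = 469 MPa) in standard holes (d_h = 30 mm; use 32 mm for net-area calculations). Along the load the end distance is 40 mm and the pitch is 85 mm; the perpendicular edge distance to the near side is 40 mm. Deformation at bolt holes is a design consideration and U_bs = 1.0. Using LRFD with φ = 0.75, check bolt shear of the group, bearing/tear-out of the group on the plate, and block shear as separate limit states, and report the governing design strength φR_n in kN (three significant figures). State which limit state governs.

Bolt shear: A_b = π·27²/4 = 572.6 mm²; R_n = 469 × 572.6 × 5 × 1 / 1000 = 1343 kN → 0.75 × 1343 = 1010 kN.
Bearing: edge l_c = 25, r_n = 60 kN; interior l_c = 55, r_n = 129.6 kN; R_n = 60 + 4·129.6 = 578.4 kN → 434 kN.
Block shear: A_gv = 1900, A_nv = 1180, A_nt = 120 mm²; R_n = min(0.6F_uA_nv, 0.6F_yA_gv) + U_bs·F_u·A_nt = 331.2 kN → 248 kN.
Block shear governs: 248 kN.

248 kN (block shear governs)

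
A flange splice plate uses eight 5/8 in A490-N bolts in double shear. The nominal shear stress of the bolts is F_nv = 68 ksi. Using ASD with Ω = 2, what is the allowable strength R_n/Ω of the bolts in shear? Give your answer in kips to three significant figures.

A_b = π × 0.625² / 4 = 0.3068 in².
R_n = F_nv · A_b · n · n_s = 68 × 0.3068 × 8 × 2 = 333.8 kips.
Allowable strength R_n/Ω = 333.8 / 2 = 167 kips.

167 kips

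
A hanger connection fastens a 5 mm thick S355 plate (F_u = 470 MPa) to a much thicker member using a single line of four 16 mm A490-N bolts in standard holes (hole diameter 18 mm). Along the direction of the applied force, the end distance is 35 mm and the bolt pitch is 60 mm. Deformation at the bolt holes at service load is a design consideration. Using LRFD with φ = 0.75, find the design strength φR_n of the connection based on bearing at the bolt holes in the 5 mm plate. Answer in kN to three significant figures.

258 kN

Per bolt r_n = 1.2 l_c t F_u ≤ 2.4 d t F_u; upper limit = 2.4 × 16 × 5 × 470 / 1000 = 90.24 kN.
Edge bolt: l_c = 35 − 18/2 = 26 mm → 1.2 × 26 × 5 × 470 / 1000 = 73.32 → r_n = 73.32 kN.
Interior bolts: l_c = 60 − 18 = 42 mm → 1.2 × 42 × 5 × 470 / 1000 = 118.4 → r_n = 90.24 kN.
R_n = 1 × 73.32 + 3 × 90.24 = 344 kN.
Design strength φR_n = 0.75 × 344 = 258 kN.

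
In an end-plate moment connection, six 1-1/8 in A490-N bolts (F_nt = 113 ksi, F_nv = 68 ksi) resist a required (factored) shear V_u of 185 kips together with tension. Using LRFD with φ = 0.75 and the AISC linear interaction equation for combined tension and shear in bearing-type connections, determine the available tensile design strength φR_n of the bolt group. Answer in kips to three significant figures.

A_b = π·1.125²/4 = 0.994 in²; f_rv = 185 / (6 × 0.994) = 31.02 ksi.
F'_nt = 1.3 F_nt − (F_nt / φF_nv) f_rv = 1.3·113 − (113/(0.75·68))·31.02 = 78.17 ksi, capped at F_nt → F'_nt = 78.17 ksi.
R_n = F'_nt · A_b · n = 78.17 × 0.994 × 6 = 466.2 kips.
Design strength φR_n = 0.75 × 466.2 = 350 kips.

350 kips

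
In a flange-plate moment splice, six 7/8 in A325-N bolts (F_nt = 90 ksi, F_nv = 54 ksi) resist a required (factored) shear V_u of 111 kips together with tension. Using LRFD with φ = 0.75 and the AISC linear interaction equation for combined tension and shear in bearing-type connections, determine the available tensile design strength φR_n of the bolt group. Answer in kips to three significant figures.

A_b = π·0.875²/4 = 0.6013 in²; f_rv = 111 / (6 × 0.6013) = 30.77 ksi.
F'_nt = 1.3 F_nt − (F_nt / φF_nv) f_rv = 1.3·90 − (90/(0.75·54))·30.77 = 48.63 ksi, capped at F_nt → F'_nt = 48.63 ksi.
R_n = F'_nt · A_b · n = 48.63 × 0.6013 × 6 = 175.5 kips.
Design strength φR_n = 0.75 × 175.5 = 132 kips.

132 kips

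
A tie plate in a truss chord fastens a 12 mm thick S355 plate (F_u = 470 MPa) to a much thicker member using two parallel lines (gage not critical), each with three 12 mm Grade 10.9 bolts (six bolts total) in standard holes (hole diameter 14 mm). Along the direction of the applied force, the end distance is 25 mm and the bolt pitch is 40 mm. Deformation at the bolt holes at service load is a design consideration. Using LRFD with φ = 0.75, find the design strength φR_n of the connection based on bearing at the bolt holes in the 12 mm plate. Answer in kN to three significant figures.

670 kN

Per bolt r_n = 1.2 l_c t F_u ≤ 2.4 d t F_u; upper limit = 2.4 × 12 × 12 × 470 / 1000 = 162.4 kN.
Edge bolt: l_c = 25 − 14/2 = 18 mm → 1.2 × 18 × 12 × 470 / 1000 = 121.8 → r_n = 121.8 kN.
Interior bolts: l_c = 40 − 14 = 26 mm → 1.2 × 26 × 12 × 470 / 1000 = 176 → r_n = 162.4 kN.
R_n = 2 × 121.8 + 4 × 162.4 = 893.4 kN.
Design strength φR_n = 0.75 × 893.4 = 670 kN.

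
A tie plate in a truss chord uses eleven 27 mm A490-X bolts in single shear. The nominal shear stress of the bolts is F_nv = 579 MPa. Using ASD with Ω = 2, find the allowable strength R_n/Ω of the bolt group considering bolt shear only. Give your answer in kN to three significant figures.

A_b = π × 27² / 4 = 572.6 mm².
R_n = F_nv · A_b · n · n_s = 579 × 572.6 × 11 × 1 / 1000 = 3647 kN.
Allowable strength R_n/Ω = 3647 / 2 = 1820 kN.

1820 kN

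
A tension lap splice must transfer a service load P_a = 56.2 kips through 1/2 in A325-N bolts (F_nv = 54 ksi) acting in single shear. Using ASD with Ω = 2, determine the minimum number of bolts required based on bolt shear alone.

11 bolts

A_b = π·0.5²/4 = 0.1963 in².
Per-bolt allowable strength R_n/Ω = 54 × 0.1963 × 1 / 2 = 5.301 kips.
n ≥ 56.2 / 5.301 = 10.6 → use 11 bolts.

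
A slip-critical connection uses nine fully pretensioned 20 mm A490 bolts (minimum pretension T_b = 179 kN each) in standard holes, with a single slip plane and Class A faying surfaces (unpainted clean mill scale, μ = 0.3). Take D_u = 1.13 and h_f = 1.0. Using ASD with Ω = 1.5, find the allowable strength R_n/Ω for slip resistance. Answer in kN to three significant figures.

R_n = μ · D_u · h_f · T_b · n_s · n_b = 0.3 × 1.13 × 1.0 × 179 × 1 × 9 = 546.1 kN.
Allowable strength R_n/Ω = 546.1 / 1.5 = 364 kN.

364 kN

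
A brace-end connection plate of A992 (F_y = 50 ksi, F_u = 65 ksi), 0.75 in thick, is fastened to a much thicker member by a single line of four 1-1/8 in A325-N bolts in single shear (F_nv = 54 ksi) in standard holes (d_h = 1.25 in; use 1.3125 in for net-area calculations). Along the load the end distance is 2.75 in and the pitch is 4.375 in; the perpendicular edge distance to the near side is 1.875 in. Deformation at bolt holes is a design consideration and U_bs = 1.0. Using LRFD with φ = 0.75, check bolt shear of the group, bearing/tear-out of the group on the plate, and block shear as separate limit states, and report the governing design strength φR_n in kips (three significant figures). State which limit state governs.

161 kips (bolt shear governs)

Bolt shear: A_b = π·1.125²/4 = 0.994 in²; R_n = 54 × 0.994 × 4 × 1 = 214.7 kips → 0.75 × 214.7 = 161 kips.
Bearing: edge l_c = 2.125, r_n = 124.3 kips; interior l_c = 3.125, r_n = 131.6 kips; R_n = 124.3 + 3·131.6 = 519.2 kips → 389 kips.
Block shear: A_gv = 11.91, A_nv = 8.461, A_nt = 0.9141 in²; R_n = min(0.6F_uA_nv, 0.6F_yA_gv) + U_bs·F_u·A_nt = 389.4 kips → 292 kips.
Bolt shear governs: 161 kips.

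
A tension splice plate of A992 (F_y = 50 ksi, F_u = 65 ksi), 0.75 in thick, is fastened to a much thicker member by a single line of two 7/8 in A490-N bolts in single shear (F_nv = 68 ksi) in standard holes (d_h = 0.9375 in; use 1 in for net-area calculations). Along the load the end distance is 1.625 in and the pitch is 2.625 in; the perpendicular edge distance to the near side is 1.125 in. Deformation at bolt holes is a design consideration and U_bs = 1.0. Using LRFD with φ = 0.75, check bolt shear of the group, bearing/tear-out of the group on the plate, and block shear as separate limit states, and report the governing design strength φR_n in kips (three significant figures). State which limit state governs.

Bolt shear: A_b = π·0.875²/4 = 0.6013 in²; R_n = 68 × 0.6013 × 2 × 1 = 81.78 kips → 0.75 × 81.78 = 61.3 kips.
Bearing: edge l_c = 1.156, r_n = 67.64 kips; interior l_c = 1.688, r_n = 98.72 kips; R_n = 67.64 + 1·98.72 = 166.4 kips → 125 kips.
Block shear: A_gv = 3.188, A_nv = 2.062, A_nt = 0.4688 in²; R_n = min(0.6F_uA_nv, 0.6F_yA_gv) + U_bs·F_u·A_nt = 110.9 kips → 83.2 kips.
Bolt shear governs: 61.3 kips.

61.3 kips (bolt shear governs)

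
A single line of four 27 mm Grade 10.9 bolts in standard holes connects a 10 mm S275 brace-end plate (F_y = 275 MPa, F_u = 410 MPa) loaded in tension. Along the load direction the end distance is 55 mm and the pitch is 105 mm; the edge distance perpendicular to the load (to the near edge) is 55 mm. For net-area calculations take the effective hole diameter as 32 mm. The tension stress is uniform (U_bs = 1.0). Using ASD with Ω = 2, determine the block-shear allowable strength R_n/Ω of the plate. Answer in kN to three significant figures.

Shear plane L_v = 55 + 3·105 = 370 mm; A_gv = 370 × 10 = 3700 mm².
A_nv = (370 − 3.5·32) × 10 = 2580 mm².
A_nt = (55 − 0.5·32) × 10 = 390 mm².
0.6 F_u A_nv = 634.7 kN; 0.6 F_y A_gv = 610.5 kN → shear yielding governs the shear term.
R_n = 610.5 + 1.0 × 410 × 390 / 1000 = 770.4 kN.
Allowable strength R_n/Ω = 770.4 / 2 = 385 kN.

385 kN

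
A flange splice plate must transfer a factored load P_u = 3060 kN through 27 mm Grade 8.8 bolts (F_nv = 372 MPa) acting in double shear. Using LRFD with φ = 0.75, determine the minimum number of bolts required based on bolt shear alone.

A_b = π·27²/4 = 572.6 mm².
Per-bolt design strength φR_n = 0.75 × 372 × 572.6 × 2 / 1000 = 319.5 kN.
n ≥ 3060 / 319.5 = 9.578 → use 10 bolts.

10 bolts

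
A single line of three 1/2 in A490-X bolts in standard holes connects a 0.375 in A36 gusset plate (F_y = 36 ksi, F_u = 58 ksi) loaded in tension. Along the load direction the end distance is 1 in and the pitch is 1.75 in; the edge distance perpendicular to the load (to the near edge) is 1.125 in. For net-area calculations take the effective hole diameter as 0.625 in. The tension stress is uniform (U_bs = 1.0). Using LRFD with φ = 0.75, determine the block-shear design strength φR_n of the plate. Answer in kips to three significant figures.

40.6 kips

Shear plane L_v = 1 + 2·1.75 = 4.5 in; A_gv = 4.5 × 0.375 = 1.688 in².
A_nv = (4.5 − 2.5·0.625) × 0.375 = 1.102 in².
A_nt = (1.125 − 0.5·0.625) × 0.375 = 0.3047 in².
0.6 F_u A_nv = 38.33 kips; 0.6 F_y A_gv = 36.45 kips → shear yielding governs the shear term.
R_n = 36.45 + 1.0 × 58 × 0.3047 = 54.12 kips.
Design strength φR_n = 0.75 × 54.12 = 40.6 kips.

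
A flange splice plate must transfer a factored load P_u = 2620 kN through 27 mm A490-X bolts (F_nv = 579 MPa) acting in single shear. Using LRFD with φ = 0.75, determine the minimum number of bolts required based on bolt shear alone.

A_b = π·27²/4 = 572.6 mm².
Per-bolt design strength φR_n = 0.75 × 579 × 572.6 × 1 / 1000 = 248.6 kN.
n ≥ 2620 / 248.6 = 10.54 → use 11 bolts.

11 bolts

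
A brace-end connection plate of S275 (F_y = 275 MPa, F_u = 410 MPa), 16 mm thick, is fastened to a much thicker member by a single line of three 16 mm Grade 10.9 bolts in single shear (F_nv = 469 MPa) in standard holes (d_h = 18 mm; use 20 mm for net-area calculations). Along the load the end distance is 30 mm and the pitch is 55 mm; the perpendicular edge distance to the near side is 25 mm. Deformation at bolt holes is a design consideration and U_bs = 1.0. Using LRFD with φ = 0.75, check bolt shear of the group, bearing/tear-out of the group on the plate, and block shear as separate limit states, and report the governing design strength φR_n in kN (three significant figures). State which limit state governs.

212 kN (bolt shear governs)

Bolt shear: A_b = π·16²/4 = 201.1 mm²; R_n = 469 × 201.1 × 3 × 1 / 1000 = 282.9 kN → 0.75 × 282.9 = 212 kN.
Bearing: edge l_c = 21, r_n = 165.3 kN; interior l_c = 37, r_n = 251.9 kN; R_n = 165.3 + 2·251.9 = 669.1 kN → 502 kN.
Block shear: A_gv = 2240, A_nv = 1440, A_nt = 240 mm²; R_n = min(0.6F_uA_nv, 0.6F_yA_gv) + U_bs·F_u·A_nt = 452.6 kN → 339 kN.
Bolt shear governs: 212 kN.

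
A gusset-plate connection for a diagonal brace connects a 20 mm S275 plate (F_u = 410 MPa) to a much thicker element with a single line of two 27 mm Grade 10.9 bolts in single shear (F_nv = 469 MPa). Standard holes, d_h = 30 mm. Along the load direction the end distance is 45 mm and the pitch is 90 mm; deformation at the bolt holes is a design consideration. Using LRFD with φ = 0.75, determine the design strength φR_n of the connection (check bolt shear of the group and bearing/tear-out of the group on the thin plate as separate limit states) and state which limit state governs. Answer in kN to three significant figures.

403 kN (bolt shear governs)

Bolt shear: A_b = π·27²/4 = 572.6 mm²; R_n = 469 × 572.6 × 2 × 1 / 1000 = 537.1 kN → 0.75 × 537.1 = 403 kN.
Bearing (1.2 l_c t F_u ≤ 2.4 d t F_u): upper limit = 2.4·27·20·410 / 1000 = 531.4 kN.
  Edge l_c = 45 − 30/2 = 30 → r_n = 295.2 kN; interior l_c = 90 − 30 = 60 → r_n = 531.4 kN.
  R_n,bearing = 1·295.2 + 1·531.4 = 826.6 kN → 0.75 × 826.6 = 620 kN.
Bolt shear governs: 403 kN.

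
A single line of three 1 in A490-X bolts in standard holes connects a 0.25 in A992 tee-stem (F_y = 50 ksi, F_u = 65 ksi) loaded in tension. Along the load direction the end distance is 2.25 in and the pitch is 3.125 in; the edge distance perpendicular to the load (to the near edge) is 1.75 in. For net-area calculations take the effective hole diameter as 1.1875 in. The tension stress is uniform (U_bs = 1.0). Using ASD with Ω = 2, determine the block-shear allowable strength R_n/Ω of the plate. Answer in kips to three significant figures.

Shear plane L_v = 2.25 + 2·3.125 = 8.5 in; A_gv = 8.5 × 0.25 = 2.125 in².
A_nv = (8.5 − 2.5·1.1875) × 0.25 = 1.383 in².
A_nt = (1.75 − 0.5·1.1875) × 0.25 = 0.2891 in².
0.6 F_u A_nv = 53.93 kips; 0.6 F_y A_gv = 63.75 kips → shear rupture governs the shear term.
R_n = 53.93 + 1.0 × 65 × 0.2891 = 72.72 kips.
Allowable strength R_n/Ω = 72.72 / 2 = 36.4 kips.

36.4 kips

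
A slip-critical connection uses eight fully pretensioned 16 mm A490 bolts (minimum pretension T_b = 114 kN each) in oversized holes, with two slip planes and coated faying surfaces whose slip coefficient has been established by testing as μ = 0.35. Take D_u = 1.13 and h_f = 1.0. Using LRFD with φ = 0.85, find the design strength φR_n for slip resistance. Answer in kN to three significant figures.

R_n = μ · D_u · h_f · T_b · n_s · n_b = 0.35 × 1.13 × 1.0 × 114 × 2 × 8 = 721.4 kN.
Design strength φR_n = 0.85 × 721.4 = 613 kN.

613 kN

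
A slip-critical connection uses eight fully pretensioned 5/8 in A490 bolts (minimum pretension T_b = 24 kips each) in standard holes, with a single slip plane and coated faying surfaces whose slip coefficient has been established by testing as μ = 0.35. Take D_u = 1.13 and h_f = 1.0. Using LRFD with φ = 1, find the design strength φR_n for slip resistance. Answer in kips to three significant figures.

75.9 kips

R_n = μ · D_u · h_f · T_b · n_s · n_b = 0.35 × 1.13 × 1.0 × 24 × 1 × 8 = 75.94 kips.
Design strength φR_n = 1 × 75.94 = 75.9 kips.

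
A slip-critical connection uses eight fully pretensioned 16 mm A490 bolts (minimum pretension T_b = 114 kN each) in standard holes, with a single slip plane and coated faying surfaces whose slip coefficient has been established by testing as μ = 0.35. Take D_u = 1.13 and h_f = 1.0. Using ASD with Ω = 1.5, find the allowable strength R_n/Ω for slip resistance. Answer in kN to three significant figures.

240 kN

R_n = μ · D_u · h_f · T_b · n_s · n_b = 0.35 × 1.13 × 1.0 × 114 × 1 × 8 = 360.7 kN.
Allowable strength R_n/Ω = 360.7 / 1.5 = 240 kN.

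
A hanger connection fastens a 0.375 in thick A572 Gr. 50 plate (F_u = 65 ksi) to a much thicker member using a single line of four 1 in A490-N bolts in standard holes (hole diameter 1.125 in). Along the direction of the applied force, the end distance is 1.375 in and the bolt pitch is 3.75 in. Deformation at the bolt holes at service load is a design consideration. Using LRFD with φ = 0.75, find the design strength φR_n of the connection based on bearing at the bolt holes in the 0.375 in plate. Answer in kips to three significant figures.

Per bolt r_n = 1.2 l_c t F_u ≤ 2.4 d t F_u; upper limit = 2.4 × 1 × 0.375 × 65 = 58.5 kips.
Edge bolt: l_c = 1.375 − 1.125/2 = 0.8125 in → 1.2 × 0.8125 × 0.375 × 65 = 23.77 → r_n = 23.77 kips.
Interior bolts: l_c = 3.75 − 1.125 = 2.625 in → 1.2 × 2.625 × 0.375 × 65 = 76.78 → r_n = 58.5 kips.
R_n = 1 × 23.77 + 3 × 58.5 = 199.3 kips.
Design strength φR_n = 0.75 × 199.3 = 149 kips.

149 kips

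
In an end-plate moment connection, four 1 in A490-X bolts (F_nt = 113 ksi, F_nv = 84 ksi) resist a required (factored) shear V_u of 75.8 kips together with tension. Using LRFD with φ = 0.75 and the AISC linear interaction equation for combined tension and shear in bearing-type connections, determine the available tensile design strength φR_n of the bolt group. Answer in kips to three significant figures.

244 kips

A_b = π·1²/4 = 0.7854 in²; f_rv = 75.8 / (4 × 0.7854) = 24.13 ksi.
F'_nt = 1.3 F_nt − (F_nt / φF_nv) f_rv = 1.3·113 − (113/(0.75·84))·24.13 = 103.6 ksi, capped at F_nt → F'_nt = 103.6 ksi.
R_n = F'_nt · A_b · n = 103.6 × 0.7854 × 4 = 325.5 kips.
Design strength φR_n = 0.75 × 325.5 = 244 kips.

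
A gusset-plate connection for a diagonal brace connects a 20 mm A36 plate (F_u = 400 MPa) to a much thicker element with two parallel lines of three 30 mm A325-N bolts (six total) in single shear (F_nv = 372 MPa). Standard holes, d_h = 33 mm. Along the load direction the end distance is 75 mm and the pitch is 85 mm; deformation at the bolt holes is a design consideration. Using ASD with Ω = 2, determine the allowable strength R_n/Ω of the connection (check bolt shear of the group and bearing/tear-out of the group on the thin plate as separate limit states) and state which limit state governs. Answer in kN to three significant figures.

789 kN (bolt shear governs)

Bolt shear: A_b = π·30²/4 = 706.9 mm²; R_n = 372 × 706.9 × 6 × 1 / 1000 = 1578 kN → 1578 / 2 = 789 kN.
Bearing (1.2 l_c t F_u ≤ 2.4 d t F_u): upper limit = 2.4·30·20·400 / 1000 = 576 kN.
  Edge l_c = 75 − 33/2 = 58.5 → r_n = 561.6 kN; interior l_c = 85 − 33 = 52 → r_n = 499.2 kN.
  R_n,bearing = 2·561.6 + 4·499.2 = 3120 kN → 3120 / 2 = 1560 kN.
Bolt shear governs: 789 kN.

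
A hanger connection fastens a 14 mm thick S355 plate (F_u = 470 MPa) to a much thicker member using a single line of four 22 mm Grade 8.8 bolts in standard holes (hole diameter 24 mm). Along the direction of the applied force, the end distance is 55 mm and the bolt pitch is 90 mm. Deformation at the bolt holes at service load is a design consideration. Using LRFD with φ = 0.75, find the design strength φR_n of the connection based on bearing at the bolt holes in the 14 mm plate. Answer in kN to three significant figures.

1040 kN

Per bolt r_n = 1.2 l_c t F_u ≤ 2.4 d t F_u; upper limit = 2.4 × 22 × 14 × 470 / 1000 = 347.4 kN.
Edge bolt: l_c = 55 − 24/2 = 43 mm → 1.2 × 43 × 14 × 470 / 1000 = 339.5 → r_n = 339.5 kN.
Interior bolts: l_c = 90 − 24 = 66 mm → 1.2 × 66 × 14 × 470 / 1000 = 521.1 → r_n = 347.4 kN.
R_n = 1 × 339.5 + 3 × 347.4 = 1382 kN.
Design strength φR_n = 0.75 × 1382 = 1040 kN.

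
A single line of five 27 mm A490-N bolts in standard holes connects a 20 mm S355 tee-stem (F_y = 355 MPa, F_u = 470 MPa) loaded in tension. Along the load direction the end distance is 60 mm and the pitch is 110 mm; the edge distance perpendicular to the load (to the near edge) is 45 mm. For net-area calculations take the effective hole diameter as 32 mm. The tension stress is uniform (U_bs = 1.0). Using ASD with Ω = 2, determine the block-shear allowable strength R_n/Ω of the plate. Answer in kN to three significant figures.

Shear plane L_v = 60 + 4·110 = 500 mm; A_gv = 500 × 20 = 10000 mm².
A_nv = (500 − 4.5·32) × 20 = 7120 mm².
A_nt = (45 − 0.5·32) × 20 = 580 mm².
0.6 F_u A_nv = 2008 kN; 0.6 F_y A_gv = 2130 kN → shear rupture governs the shear term.
R_n = 2008 + 1.0 × 470 × 580 / 1000 = 2280 kN.
Allowable strength R_n/Ω = 2280 / 2 = 1140 kN.

1140 kN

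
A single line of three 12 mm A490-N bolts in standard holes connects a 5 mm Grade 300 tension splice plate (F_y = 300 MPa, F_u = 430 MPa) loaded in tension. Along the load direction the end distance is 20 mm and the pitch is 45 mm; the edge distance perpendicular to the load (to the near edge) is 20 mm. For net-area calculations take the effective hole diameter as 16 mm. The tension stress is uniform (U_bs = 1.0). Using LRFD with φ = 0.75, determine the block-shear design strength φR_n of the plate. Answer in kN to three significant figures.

Shear plane L_v = 20 + 2·45 = 110 mm; A_gv = 110 × 5 = 550 mm².
A_nv = (110 − 2.5·16) × 5 = 350 mm².
A_nt = (20 − 0.5·16) × 5 = 60 mm².
0.6 F_u A_nv = 90.3 kN; 0.6 F_y A_gv = 99 kN → shear rupture governs the shear term.
R_n = 90.3 + 1.0 × 430 × 60 / 1000 = 116.1 kN.
Design strength φR_n = 0.75 × 116.1 = 87.1 kN.

87.1 kN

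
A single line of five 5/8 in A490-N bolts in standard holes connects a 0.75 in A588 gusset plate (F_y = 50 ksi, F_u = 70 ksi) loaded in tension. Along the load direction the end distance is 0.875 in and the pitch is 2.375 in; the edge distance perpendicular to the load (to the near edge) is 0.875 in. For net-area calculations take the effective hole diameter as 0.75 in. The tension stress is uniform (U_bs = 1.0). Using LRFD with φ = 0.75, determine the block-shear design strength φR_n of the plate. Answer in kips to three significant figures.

Shear plane L_v = 0.875 + 4·2.375 = 10.38 in; A_gv = 10.38 × 0.75 = 7.781 in².
A_nv = (10.38 − 4.5·0.75) × 0.75 = 5.25 in².
A_nt = (0.875 − 0.5·0.75) × 0.75 = 0.375 in².
0.6 F_u A_nv = 220.5 kips; 0.6 F_y A_gv = 233.4 kips → shear rupture governs the shear term.
R_n = 220.5 + 1.0 × 70 × 0.375 = 246.8 kips.
Design strength φR_n = 0.75 × 246.8 = 185 kips.

185 kips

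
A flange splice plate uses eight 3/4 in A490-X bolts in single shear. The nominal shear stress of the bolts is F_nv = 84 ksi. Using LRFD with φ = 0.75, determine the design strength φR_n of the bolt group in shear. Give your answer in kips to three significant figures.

A_b = π × 0.75² / 4 = 0.4418 in².
R_n = F_nv · A_b · n · n_s = 84 × 0.4418 × 8 × 1 = 296.9 kips.
Design strength φR_n = 0.75 × 296.9 = 223 kips.

223 kips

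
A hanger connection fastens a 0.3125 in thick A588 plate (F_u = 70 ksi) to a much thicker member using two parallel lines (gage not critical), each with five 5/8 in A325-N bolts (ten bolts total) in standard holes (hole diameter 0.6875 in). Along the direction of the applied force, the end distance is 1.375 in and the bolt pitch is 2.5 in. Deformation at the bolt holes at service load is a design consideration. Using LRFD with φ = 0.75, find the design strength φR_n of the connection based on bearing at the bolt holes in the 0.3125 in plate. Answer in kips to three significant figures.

237 kips

Per bolt r_n = 1.2 l_c t F_u ≤ 2.4 d t F_u; upper limit = 2.4 × 0.625 × 0.3125 × 70 = 32.81 kips.
Edge bolt: l_c = 1.375 − 0.6875/2 = 1.031 in → 1.2 × 1.031 × 0.3125 × 70 = 27.07 → r_n = 27.07 kips.
Interior bolts: l_c = 2.5 − 0.6875 = 1.812 in → 1.2 × 1.812 × 0.3125 × 70 = 47.58 → r_n = 32.81 kips.
R_n = 2 × 27.07 + 8 × 32.81 = 316.6 kips.
Design strength φR_n = 0.75 × 316.6 = 237 kips.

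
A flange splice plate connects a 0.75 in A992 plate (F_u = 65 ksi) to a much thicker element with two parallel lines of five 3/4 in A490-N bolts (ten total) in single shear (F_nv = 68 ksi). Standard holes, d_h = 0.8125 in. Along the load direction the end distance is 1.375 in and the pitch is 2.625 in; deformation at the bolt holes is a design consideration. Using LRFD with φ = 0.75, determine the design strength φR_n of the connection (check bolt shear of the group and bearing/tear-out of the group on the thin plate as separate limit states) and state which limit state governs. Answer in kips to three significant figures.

Bolt shear: A_b = π·0.75²/4 = 0.4418 in²; R_n = 68 × 0.4418 × 10 × 1 = 300.4 kips → 0.75 × 300.4 = 225 kips.
Bearing (1.2 l_c t F_u ≤ 2.4 d t F_u): upper limit = 2.4·0.75·0.75·65 = 87.75 kips.
  Edge l_c = 1.375 − 0.8125/2 = 0.9688 → r_n = 56.67 kips; interior l_c = 2.625 − 0.8125 = 1.812 → r_n = 87.75 kips.
  R_n,bearing = 2·56.67 + 8·87.75 = 815.3 kips → 0.75 × 815.3 = 612 kips.
Bolt shear governs: 225 kips.

225 kips (bolt shear governs)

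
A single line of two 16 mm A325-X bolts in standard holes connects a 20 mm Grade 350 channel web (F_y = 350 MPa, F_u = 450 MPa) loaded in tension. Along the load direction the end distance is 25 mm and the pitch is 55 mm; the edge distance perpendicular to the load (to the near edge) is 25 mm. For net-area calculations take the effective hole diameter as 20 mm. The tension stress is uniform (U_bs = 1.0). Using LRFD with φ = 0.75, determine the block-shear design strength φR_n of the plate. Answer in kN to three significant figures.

304 kN

Shear plane L_v = 25 + 1·55 = 80 mm; A_gv = 80 × 20 = 1600 mm².
A_nv = (80 − 1.5·20) × 20 = 1000 mm².
A_nt = (25 − 0.5·20) × 20 = 300 mm².
0.6 F_u A_nv = 270 kN; 0.6 F_y A_gv = 336 kN → shear rupture governs the shear term.
R_n = 270 + 1.0 × 450 × 300 / 1000 = 405 kN.
Design strength φR_n = 0.75 × 405 = 304 kN.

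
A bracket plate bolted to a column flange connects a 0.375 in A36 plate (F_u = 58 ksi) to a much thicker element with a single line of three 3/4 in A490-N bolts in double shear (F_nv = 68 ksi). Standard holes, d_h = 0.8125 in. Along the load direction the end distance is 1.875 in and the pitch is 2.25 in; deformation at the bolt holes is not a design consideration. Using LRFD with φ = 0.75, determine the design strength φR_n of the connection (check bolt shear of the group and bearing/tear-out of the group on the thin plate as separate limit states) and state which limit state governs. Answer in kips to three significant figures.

106 kips (bearing governs)

Bolt shear: A_b = π·0.75²/4 = 0.4418 in²; R_n = 68 × 0.4418 × 3 × 2 = 180.2 kips → 0.75 × 180.2 = 135 kips.
Bearing (1.5 l_c t F_u ≤ 3.0 d t F_u): upper limit = 3.0·0.75·0.375·58 = 48.94 kips.
  Edge l_c = 1.875 − 0.8125/2 = 1.469 → r_n = 47.92 kips; interior l_c = 2.25 − 0.8125 = 1.438 → r_n = 46.9 kips.
  R_n,bearing = 1·47.92 + 2·46.9 = 141.7 kips → 0.75 × 141.7 = 106 kips.
Bearing governs: 106 kips.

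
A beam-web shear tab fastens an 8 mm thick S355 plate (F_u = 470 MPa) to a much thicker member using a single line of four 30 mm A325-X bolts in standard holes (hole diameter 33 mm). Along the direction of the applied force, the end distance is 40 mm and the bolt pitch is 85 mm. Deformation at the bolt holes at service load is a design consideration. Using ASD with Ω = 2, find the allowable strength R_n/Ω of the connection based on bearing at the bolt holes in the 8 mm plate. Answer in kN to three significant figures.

Per bolt r_n = 1.2 l_c t F_u ≤ 2.4 d t F_u; upper limit = 2.4 × 30 × 8 × 470 / 1000 = 270.7 kN.
Edge bolt: l_c = 40 − 33/2 = 23.5 mm → 1.2 × 23.5 × 8 × 470 / 1000 = 106 → r_n = 106 kN.
Interior bolts: l_c = 85 − 33 = 52 mm → 1.2 × 52 × 8 × 470 / 1000 = 234.6 → r_n = 234.6 kN.
R_n = 1 × 106 + 3 × 234.6 = 809.9 kN.
Allowable strength R_n/Ω = 809.9 / 2 = 405 kN.

405 kN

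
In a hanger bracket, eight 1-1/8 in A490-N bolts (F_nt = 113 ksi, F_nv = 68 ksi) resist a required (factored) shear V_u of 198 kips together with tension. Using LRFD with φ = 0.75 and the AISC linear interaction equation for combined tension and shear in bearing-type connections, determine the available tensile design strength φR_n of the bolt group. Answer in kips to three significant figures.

547 kips

A_b = π·1.125²/4 = 0.994 in²; f_rv = 198 / (8 × 0.994) = 24.9 ksi.
F'_nt = 1.3 F_nt − (F_nt / φF_nv) f_rv = 1.3·113 − (113/(0.75·68))·24.9 = 91.73 ksi, capped at F_nt → F'_nt = 91.73 ksi.
R_n = F'_nt · A_b · n = 91.73 × 0.994 × 8 = 729.5 kips.
Design strength φR_n = 0.75 × 729.5 = 547 kips.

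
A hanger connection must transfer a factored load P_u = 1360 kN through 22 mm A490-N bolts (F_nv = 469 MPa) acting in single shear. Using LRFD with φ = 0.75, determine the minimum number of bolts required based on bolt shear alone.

A_b = π·22²/4 = 380.1 mm².
Per-bolt design strength φR_n = 0.75 × 469 × 380.1 × 1 / 1000 = 133.7 kN.
n ≥ 1360 / 133.7 = 10.17 → use 11 bolts.

11 bolts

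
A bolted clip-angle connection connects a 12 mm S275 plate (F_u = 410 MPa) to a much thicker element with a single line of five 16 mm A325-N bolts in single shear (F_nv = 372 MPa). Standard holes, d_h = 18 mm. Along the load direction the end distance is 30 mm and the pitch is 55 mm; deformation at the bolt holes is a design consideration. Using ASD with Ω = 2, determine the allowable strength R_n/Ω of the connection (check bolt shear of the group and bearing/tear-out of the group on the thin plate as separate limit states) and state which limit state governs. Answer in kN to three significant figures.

187 kN (bolt shear governs)

Bolt shear: A_b = π·16²/4 = 201.1 mm²; R_n = 372 × 201.1 × 5 × 1 / 1000 = 374 kN → 374 / 2 = 187 kN.
Bearing (1.2 l_c t F_u ≤ 2.4 d t F_u): upper limit = 2.4·16·12·410 / 1000 = 188.9 kN.
  Edge l_c = 30 − 18/2 = 21 → r_n = 124 kN; interior l_c = 55 − 18 = 37 → r_n = 188.9 kN.
  R_n,bearing = 1·124 + 4·188.9 = 879.7 kN → 879.7 / 2 = 440 kN.
Bolt shear governs: 187 kN.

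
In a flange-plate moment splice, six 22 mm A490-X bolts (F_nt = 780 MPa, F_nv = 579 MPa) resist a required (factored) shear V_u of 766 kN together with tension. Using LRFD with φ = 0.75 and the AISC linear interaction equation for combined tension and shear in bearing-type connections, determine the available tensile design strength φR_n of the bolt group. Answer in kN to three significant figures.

A_b = π·22²/4 = 380.1 mm²; f_rv = 766 × 1000 / (6 × 380.1) = 335.8 MPa.
F'_nt = 1.3 F_nt − (F_nt / φF_nv) f_rv = 1.3·780 − (780/(0.75·579))·335.8 = 410.8 MPa, capped at F_nt → F'_nt = 410.8 MPa.
R_n = F'_nt · A_b · n = 410.8 × 380.1 × 6 / 1000 = 936.8 kN.
Design strength φR_n = 0.75 × 936.8 = 703 kN.

703 kN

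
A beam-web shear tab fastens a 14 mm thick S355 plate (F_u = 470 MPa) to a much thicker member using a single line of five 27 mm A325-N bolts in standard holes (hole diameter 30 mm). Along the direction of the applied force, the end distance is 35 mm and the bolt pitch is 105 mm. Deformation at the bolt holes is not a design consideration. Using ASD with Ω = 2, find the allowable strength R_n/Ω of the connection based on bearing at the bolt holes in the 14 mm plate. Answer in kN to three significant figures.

Per bolt r_n = 1.5 l_c t F_u ≤ 3.0 d t F_u; upper limit = 3.0 × 27 × 14 × 470 / 1000 = 533 kN.
Edge bolt: l_c = 35 − 30/2 = 20 mm → 1.5 × 20 × 14 × 470 / 1000 = 197.4 → r_n = 197.4 kN.
Interior bolts: l_c = 105 − 30 = 75 mm → 1.5 × 75 × 14 × 470 / 1000 = 740.2 → r_n = 533 kN.
R_n = 1 × 197.4 + 4 × 533 = 2329 kN.
Allowable strength R_n/Ω = 2329 / 2 = 1160 kN.

1160 kN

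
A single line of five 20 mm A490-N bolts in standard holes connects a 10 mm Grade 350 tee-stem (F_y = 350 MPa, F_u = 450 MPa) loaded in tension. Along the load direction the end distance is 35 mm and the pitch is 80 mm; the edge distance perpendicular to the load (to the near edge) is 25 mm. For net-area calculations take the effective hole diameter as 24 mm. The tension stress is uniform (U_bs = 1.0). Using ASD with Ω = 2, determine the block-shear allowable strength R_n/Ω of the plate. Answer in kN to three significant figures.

Shear plane L_v = 35 + 4·80 = 355 mm; A_gv = 355 × 10 = 3550 mm².
A_nv = (355 − 4.5·24) × 10 = 2470 mm².
A_nt = (25 − 0.5·24) × 10 = 130 mm².
0.6 F_u A_nv = 666.9 kN; 0.6 F_y A_gv = 745.5 kN → shear rupture governs the shear term.
R_n = 666.9 + 1.0 × 450 × 130 / 1000 = 725.4 kN.
Allowable strength R_n/Ω = 725.4 / 2 = 363 kN.

363 kN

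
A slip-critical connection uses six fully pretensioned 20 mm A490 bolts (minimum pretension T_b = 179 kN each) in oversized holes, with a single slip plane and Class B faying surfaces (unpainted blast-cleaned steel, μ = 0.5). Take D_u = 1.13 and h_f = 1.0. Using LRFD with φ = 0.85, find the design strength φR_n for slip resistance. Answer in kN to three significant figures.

516 kN

R_n = μ · D_u · h_f · T_b · n_s · n_b = 0.5 × 1.13 × 1.0 × 179 × 1 × 6 = 606.8 kN.
Design strength φR_n = 0.85 × 606.8 = 516 kN.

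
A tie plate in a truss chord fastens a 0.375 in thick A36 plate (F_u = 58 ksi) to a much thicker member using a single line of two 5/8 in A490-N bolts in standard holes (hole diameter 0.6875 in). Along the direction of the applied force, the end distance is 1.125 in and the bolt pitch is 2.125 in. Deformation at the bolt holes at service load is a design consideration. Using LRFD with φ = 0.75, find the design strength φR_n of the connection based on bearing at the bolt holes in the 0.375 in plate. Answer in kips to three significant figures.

Per bolt r_n = 1.2 l_c t F_u ≤ 2.4 d t F_u; upper limit = 2.4 × 0.625 × 0.375 × 58 = 32.62 kips.
Edge bolt: l_c = 1.125 − 0.6875/2 = 0.7812 in → 1.2 × 0.7812 × 0.375 × 58 = 20.39 → r_n = 20.39 kips.
Interior bolts: l_c = 2.125 − 0.6875 = 1.438 in → 1.2 × 1.438 × 0.375 × 58 = 37.52 → r_n = 32.62 kips.
R_n = 1 × 20.39 + 1 × 32.62 = 53.02 kips.
Design strength φR_n = 0.75 × 53.02 = 39.8 kips.

39.8 kips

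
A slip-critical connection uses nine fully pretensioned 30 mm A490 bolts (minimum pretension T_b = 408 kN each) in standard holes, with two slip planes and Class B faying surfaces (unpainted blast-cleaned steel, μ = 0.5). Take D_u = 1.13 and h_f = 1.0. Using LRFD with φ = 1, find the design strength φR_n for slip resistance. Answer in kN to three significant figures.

4150 kN

R_n = μ · D_u · h_f · T_b · n_s · n_b = 0.5 × 1.13 × 1.0 × 408 × 2 × 9 = 4149 kN.
Design strength φR_n = 1 × 4149 = 4150 kN.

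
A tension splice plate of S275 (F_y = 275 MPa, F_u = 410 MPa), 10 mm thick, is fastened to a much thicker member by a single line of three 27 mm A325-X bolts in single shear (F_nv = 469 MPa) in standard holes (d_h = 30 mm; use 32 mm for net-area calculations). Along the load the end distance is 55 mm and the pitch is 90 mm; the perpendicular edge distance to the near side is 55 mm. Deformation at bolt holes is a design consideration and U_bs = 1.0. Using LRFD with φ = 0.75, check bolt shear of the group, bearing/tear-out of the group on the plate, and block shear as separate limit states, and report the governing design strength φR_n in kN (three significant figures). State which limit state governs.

406 kN (block shear governs)

Bolt shear: A_b = π·27²/4 = 572.6 mm²; R_n = 469 × 572.6 × 3 × 1 / 1000 = 805.6 kN → 0.75 × 805.6 = 604 kN.
Bearing: edge l_c = 40, r_n = 196.8 kN; interior l_c = 60, r_n = 265.7 kN; R_n = 196.8 + 2·265.7 = 728.2 kN → 546 kN.
Block shear: A_gv = 2350, A_nv = 1550, A_nt = 390 mm²; R_n = min(0.6F_uA_nv, 0.6F_yA_gv) + U_bs·F_u·A_nt = 541.2 kN → 406 kN.
Block shear governs: 406 kN.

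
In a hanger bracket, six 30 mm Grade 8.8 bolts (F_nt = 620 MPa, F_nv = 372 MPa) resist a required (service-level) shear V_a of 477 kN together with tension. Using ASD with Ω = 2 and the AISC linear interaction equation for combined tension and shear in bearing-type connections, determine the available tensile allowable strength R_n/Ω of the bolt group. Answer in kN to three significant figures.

A_b = π·30²/4 = 706.9 mm²; f_rv = 477 × 1000 / (6 × 706.9) = 112.5 MPa.
F'_nt = 1.3 F_nt − (Ω F_nt / F_nv) f_rv = 1.3·620 − (2·620/372)·112.5 = 431.1 MPa, capped at F_nt → F'_nt = 431.1 MPa.
R_n = F'_nt · A_b · n = 431.1 × 706.9 × 6 / 1000 = 1828 kN.
Allowable strength R_n/Ω = 1828 / 2 = 914 kN.

914 kN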